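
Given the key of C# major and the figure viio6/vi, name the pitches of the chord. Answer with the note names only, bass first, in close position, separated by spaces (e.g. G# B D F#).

B# D# G##

The slash marks an applied leading-tone chord: viio of vi. In C# major, vi is A#, so the leading tone to it is G##, a half step below.
Building a diminished triad on G## gives G##-B#-D#.
The figured bass 6 indicates first inversion, placing the third (B#) in the bass: B#-D#-G##.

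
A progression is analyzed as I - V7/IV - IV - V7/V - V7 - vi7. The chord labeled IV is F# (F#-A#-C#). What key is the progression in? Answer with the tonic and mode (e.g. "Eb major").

C# major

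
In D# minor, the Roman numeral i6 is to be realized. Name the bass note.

F#

i in D# minor has root D#; the chord is D#-F#-A#.
The figure 6 means first inversion — the third is in the bass.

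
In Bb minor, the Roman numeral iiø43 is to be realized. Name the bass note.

Gb

iiø in Bb minor has root C; the chord is C-Eb-Gb-Bb.
The figure 43 means second inversion — the fifth is in the bass.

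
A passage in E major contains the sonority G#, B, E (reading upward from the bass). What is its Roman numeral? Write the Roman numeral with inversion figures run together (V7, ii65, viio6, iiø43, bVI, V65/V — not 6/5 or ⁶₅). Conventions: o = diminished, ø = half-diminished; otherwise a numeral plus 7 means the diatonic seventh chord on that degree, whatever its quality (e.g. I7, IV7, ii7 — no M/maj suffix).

I6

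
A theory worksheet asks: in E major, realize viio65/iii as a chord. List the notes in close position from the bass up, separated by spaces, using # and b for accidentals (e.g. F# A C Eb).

The slash marks an applied leading-tone chord: viio of iii. In E major, iii is G#, so the leading tone to it is F##, a half step below.
Building a fully diminished seventh chord on F## gives F##-A#-C#-E.
With the 65 figure the chord is in first inversion; from the bass A# upward in close position it reads A#-C#-E-F##.

A# C# E F##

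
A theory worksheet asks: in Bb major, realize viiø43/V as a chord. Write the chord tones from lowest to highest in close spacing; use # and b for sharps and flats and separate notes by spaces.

viiø43/V is a secondary leading-tone chord. The target V is F in Bb major; the applied chord is rooted a semitone below, on E.
Building a half-diminished seventh chord on E gives E-G-Bb-D.
With the 43 figure the chord is in second inversion; from the bass Bb upward in close position it reads Bb-D-E-G.

Bb D E G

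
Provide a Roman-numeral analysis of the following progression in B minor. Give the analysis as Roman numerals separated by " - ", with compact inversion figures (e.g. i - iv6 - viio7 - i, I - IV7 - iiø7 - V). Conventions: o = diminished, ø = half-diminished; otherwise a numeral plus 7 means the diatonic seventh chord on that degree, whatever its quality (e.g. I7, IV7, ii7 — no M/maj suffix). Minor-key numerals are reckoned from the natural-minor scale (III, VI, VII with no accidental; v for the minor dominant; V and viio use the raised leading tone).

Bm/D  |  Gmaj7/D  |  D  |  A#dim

i6 - VI43 - III - viio

Bm/D has root B, degree 1 in B minor, so i6.
Gmaj7/D: root G is the submediant; major seventh chord there is VI43.
D has root D, degree 3 in B minor, so III.
A#dim: root A# is the leading tone; diminished triad there is viio.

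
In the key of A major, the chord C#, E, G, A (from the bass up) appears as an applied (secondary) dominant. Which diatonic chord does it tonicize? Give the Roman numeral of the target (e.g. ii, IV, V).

IV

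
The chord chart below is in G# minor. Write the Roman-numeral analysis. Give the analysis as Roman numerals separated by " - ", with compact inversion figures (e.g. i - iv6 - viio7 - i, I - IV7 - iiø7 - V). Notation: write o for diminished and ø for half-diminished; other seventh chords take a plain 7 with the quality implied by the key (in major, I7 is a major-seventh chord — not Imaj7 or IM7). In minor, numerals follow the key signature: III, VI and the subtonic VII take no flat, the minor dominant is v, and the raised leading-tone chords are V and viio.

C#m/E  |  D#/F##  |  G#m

C#m/E: minor triad on C# = scale degree 4 → iv6.
D#/F## has root D#, degree 5 in G# minor, so V6.
G#m: minor triad on G# = scale degree 1 → i.

iv6 - V6 - i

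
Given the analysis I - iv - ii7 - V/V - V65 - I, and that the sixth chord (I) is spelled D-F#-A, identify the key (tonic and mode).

D major

I is given as D-F#-A — a major triad with root D.
If D is scale degree 1 and the mode makes that degree carry a major triad, the tonic is D and the mode is major.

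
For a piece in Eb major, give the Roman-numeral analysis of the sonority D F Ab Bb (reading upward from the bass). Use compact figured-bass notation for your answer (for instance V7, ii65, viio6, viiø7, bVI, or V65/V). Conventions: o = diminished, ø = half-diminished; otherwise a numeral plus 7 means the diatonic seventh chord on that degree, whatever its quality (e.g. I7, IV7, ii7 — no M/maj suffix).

The pitches Bb-D-F-Ab form a dominant seventh chord rooted on Bb.
Bb is scale degree 5 in Eb major, and a dominant seventh chord on that degree is written V7.
With D in the bass the chord is in first inversion, so the figured bass is 65.

V65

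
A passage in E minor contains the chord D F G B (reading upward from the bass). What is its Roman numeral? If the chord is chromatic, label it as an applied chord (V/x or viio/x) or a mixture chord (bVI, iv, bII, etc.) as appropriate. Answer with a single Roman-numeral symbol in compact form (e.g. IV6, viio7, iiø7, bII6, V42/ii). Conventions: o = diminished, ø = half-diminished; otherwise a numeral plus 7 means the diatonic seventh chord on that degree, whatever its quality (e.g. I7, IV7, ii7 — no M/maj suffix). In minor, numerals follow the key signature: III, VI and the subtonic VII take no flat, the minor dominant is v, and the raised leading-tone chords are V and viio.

Stacked in thirds the chord is G-B-D-F: a dominant seventh chord on G.
G is not a diatonic chord root with this quality in E minor, but it lies a perfect fifth above C (VI), so the chord functions as an applied dominant of VI.
With D in the bass the chord is in second inversion, so the figured bass is 43.

V43/VI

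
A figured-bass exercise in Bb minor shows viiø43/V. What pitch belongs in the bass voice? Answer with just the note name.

Bb

The applied chord viiø43/V is rooted on E: E-G-Bb-D.
The figure 43 means second inversion — the fifth is in the bass.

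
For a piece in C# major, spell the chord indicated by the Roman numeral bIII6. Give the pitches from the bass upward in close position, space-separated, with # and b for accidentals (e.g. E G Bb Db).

G# B E

bIII6 is a major triad on the lowered third degree, borrowed from the parallel minor. In C# major that root is E.
So the chord is E-G#-B, a major triad.
With the 6 figure the chord is in first inversion; from the bass G# upward in close position it reads G#-B-E.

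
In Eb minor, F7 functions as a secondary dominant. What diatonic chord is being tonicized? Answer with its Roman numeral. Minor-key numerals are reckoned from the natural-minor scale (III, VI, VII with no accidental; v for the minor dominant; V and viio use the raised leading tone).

V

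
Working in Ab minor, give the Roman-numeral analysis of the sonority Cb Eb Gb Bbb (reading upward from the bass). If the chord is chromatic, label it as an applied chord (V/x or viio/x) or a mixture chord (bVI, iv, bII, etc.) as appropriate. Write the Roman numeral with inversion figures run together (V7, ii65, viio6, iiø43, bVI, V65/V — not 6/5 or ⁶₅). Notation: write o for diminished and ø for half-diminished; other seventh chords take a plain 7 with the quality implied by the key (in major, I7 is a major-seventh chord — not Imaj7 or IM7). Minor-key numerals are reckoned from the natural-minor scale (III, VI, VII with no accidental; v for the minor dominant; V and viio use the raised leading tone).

V7/VI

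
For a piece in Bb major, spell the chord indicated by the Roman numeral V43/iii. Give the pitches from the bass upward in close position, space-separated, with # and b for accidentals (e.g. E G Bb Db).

E G A C#

V43/iii is a secondary dominant — the dominant seventh of iii. iii in Bb major is D, so the applied chord's root is A, a perfect fifth above.
Building a dominant seventh chord on A gives A-C#-E-G.
With the 43 figure the chord is in second inversion; from the bass E upward in close position it reads E-G-A-C#.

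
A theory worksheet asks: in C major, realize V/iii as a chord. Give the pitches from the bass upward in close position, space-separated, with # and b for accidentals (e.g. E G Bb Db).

The slash means an applied dominant: we want the dominant of iii. In C major, iii is E minor, and its dominant is built on B.
Building a major triad on B gives B-D#-F#.

B D# F#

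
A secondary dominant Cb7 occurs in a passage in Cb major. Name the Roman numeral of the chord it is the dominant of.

The chord is a dominant seventh chord on Cb.
A dominant resolves down a perfect fifth: Cb → Fb. In Cb major, Fb is scale degree 4, i.e. IV.

IV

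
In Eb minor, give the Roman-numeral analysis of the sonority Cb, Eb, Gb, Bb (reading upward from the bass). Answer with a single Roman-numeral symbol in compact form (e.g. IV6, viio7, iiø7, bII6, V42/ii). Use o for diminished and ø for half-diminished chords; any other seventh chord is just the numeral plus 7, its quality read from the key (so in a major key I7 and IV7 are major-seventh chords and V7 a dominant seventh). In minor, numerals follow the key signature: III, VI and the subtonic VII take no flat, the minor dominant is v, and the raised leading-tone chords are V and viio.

VI7

The pitches Cb-Eb-Gb-Bb form a major seventh chord rooted on Cb.
In Eb minor, Cb is the submediant; the diatonic major seventh chord there is VI7.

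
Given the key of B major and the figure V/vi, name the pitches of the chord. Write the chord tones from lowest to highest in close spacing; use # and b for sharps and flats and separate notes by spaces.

The slash means an applied dominant: we want the dominant of vi. In B major, vi is G# minor, and its dominant is built on D#.
Building a major triad on D# gives D#-F##-A#.

D# F## A#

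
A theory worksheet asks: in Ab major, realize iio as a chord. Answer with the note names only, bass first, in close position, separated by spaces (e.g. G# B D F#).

Bb Db Fb

iio is the diminished supertonic triad, borrowed from the parallel minor. In Ab major that root is Bb.
So the chord is Bb-Db-Fb, a diminished triad.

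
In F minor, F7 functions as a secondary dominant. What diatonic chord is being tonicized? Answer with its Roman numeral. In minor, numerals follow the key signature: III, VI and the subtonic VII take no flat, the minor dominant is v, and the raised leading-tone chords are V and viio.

The chord is a dominant seventh chord on F.
A dominant resolves down a perfect fifth: F → Bb. In F minor, Bb is scale degree 4, i.e. iv.

iv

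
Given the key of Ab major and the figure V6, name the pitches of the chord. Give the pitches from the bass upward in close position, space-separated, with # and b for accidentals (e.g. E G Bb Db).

G Bb Eb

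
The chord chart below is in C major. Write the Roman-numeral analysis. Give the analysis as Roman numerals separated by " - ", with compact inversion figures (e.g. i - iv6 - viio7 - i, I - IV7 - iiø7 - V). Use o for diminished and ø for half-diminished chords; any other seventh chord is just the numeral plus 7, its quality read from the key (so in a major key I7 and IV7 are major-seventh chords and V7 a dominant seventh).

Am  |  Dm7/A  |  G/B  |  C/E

vi - ii43 - V6 - I6

Am has root A, degree 6 in C major, so vi.
Dm7/A: minor seventh chord on D = scale degree 2 → ii43.
G/B: major triad on G = scale degree 5 → V6.
C/E: root C is the tonic; major triad there is I6.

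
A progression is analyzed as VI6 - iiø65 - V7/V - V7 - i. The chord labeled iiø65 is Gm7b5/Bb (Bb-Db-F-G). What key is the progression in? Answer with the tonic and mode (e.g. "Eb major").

F minor

The chord Gm7b5/Bb is a half-diminished seventh chord rooted on G; its label is iiø65.
Counting down one scale step from G places the tonic on F; a half-diminished seventh chord on degree 2 is diatonic only in minor.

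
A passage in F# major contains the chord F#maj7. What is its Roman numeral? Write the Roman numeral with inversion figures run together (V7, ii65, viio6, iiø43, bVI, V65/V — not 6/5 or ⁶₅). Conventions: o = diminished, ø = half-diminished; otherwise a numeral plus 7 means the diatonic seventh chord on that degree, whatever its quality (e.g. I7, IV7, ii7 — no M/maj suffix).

Stacked in thirds the chord is F#-A#-C#-E#: a major seventh chord on F#.
In F# major, F# is the tonic; the diatonic major seventh chord there is I7.

I7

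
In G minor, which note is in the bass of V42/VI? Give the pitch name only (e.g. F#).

The applied chord V42/VI is rooted on Bb: Bb-D-F-Ab.
The figure 42 means third inversion — the seventh is in the bass.

Ab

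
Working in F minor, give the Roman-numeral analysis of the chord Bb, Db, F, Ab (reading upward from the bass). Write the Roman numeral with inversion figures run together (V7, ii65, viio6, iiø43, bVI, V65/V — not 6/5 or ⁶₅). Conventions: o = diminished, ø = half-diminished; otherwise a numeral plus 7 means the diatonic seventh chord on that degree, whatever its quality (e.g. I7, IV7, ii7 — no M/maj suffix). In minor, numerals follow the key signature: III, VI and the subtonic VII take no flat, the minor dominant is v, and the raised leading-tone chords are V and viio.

iv7

Stacked in thirds the chord is Bb-Db-F-Ab: a minor seventh chord on Bb.
In F minor, Bb is the subdominant; the diatonic minor seventh chord there is iv7.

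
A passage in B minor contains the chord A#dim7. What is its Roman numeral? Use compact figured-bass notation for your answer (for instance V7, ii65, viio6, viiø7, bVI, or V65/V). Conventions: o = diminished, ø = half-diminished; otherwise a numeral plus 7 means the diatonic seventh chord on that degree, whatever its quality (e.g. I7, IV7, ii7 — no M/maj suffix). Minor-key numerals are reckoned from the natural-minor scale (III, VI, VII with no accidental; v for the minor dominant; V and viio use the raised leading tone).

Stacked in thirds the chord is A#-C#-E-G: a fully diminished seventh chord on A#.
In B minor, A# is the leading tone; the diatonic fully diminished seventh chord there is viio7.

viio7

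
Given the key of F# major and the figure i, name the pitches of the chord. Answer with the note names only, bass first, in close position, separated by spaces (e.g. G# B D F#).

Scale degree 1 in F# major is F#; here the chord built on it is altered to a minor triad. i is the minor tonic, borrowed from the parallel minor.
So the chord is F#-A-C#, a minor triad.

F# A C#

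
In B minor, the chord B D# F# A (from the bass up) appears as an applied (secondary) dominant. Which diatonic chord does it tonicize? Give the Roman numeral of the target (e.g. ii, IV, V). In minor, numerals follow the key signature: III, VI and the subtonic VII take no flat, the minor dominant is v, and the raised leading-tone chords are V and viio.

iv

The chord is a dominant seventh chord on B.
A dominant resolves down a perfect fifth: B → E. In B minor, E is scale degree 4, i.e. iv.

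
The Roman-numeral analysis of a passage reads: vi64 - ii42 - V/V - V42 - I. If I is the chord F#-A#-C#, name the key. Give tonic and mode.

F# major

I is given as F#-A#-C# — a major triad with root F#.
If F# is scale degree 1 and the mode makes that degree carry a major triad, the tonic is F# and the mode is major.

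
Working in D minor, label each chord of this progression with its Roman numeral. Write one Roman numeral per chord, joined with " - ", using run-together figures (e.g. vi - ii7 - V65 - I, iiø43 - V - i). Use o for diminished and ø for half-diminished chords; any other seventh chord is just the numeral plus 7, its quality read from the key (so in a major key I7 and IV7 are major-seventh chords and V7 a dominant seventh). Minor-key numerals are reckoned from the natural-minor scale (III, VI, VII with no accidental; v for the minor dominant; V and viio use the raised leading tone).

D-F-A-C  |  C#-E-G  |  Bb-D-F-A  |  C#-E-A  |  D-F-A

i7 - viio - VI7 - V6 - i

D-F-A-C: minor seventh chord on D = scale degree 1 → i7.
C#-E-G has root C#, degree 7 in D minor, so viio.
Bb-D-F-A: root Bb is the submediant; major seventh chord there is VI7.
C#-E-A: root A is the dominant; major triad there is V6.
D-F-A: minor triad on D = scale degree 1 → i.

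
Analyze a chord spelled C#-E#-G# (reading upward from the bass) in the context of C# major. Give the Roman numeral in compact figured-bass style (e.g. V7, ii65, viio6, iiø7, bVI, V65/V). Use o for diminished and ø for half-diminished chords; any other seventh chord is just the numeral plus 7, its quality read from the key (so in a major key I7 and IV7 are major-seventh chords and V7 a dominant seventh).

The pitches C#-E#-G# form a major triad rooted on C#.
In C# major, C# is the tonic; the diatonic major triad there is I.

I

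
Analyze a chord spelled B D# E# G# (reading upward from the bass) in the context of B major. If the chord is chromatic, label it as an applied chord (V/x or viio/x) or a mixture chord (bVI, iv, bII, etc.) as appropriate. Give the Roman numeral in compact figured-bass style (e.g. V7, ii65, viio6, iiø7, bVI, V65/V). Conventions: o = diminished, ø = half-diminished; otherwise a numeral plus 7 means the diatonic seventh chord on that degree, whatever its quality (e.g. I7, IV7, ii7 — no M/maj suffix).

viiø43/V

The pitches E#-G#-B-D# form a half-diminished seventh chord rooted on E#.
E# sits a half step below F# (V in B major); a diminished chord there is the applied leading-tone chord of V.
With B in the bass the chord is in second inversion, so the figured bass is 43.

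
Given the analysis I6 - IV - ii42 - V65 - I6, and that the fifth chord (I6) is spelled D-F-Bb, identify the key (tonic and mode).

Bb major

The anchor chord is a major triad on Bb, labeled I6.
If Bb is scale degree 1 and the mode makes that degree carry a major triad, the tonic is Bb and the mode is major.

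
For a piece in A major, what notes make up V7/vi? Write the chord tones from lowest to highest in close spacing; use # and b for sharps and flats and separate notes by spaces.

V7/vi is a secondary dominant — the dominant seventh of vi. vi in A major is F#, so the applied chord's root is C#, a perfect fifth above.
Building a dominant seventh chord on C# gives C#-E#-G#-B.

C# E# G# B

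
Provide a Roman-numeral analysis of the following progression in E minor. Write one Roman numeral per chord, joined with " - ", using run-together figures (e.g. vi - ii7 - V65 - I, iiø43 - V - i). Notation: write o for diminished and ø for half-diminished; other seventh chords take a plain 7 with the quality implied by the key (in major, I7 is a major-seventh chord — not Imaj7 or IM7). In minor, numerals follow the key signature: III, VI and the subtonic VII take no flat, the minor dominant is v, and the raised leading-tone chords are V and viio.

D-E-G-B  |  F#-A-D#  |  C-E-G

D-E-G-B has root E, degree 1 in E minor, so i42.
F#-A-D# has root D#, degree 7 in E minor, so viio6.
C-E-G: root C is the submediant; major triad there is VI.

i42 - viio6 - VI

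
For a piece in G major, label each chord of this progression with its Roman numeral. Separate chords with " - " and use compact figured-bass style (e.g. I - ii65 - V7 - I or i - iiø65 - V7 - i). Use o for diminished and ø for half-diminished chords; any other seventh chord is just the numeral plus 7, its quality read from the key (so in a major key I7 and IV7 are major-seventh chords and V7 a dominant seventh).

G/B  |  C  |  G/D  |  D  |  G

I6 - IV - I64 - V - I

G/B: root G is the tonic; major triad there is I6.
C: major triad on C = scale degree 4 → IV.
G/D has root G, degree 1 in G major, so I64.
D: root D is the dominant; major triad there is V.
G: root G is the tonic; major triad there is I.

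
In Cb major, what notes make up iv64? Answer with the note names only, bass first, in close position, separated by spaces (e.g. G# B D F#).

iv64 is the minor subdominant, borrowed from the parallel minor. In Cb major that root is Fb.
So the chord is Fb-Abb-Cb, a minor triad.
With the 64 figure the chord is in second inversion; from the bass Cb upward in close position it reads Cb-Fb-Abb.

Cb Fb Abb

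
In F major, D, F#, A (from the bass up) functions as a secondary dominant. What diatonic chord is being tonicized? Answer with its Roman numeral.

The chord is a major triad on D.
A dominant resolves down a perfect fifth: D → G. In F major, G is scale degree 2, i.e. ii.

ii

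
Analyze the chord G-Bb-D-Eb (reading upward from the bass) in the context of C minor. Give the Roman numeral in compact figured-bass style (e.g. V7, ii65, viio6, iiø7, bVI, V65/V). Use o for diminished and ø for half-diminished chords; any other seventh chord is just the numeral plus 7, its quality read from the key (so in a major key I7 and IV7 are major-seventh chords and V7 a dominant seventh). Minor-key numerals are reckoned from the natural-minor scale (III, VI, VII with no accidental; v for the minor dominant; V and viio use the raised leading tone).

III65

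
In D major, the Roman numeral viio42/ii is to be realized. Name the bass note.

C

The applied chord viio42/ii is rooted on D#: D#-F#-A-C.
The figure 42 means third inversion — the seventh is in the bass.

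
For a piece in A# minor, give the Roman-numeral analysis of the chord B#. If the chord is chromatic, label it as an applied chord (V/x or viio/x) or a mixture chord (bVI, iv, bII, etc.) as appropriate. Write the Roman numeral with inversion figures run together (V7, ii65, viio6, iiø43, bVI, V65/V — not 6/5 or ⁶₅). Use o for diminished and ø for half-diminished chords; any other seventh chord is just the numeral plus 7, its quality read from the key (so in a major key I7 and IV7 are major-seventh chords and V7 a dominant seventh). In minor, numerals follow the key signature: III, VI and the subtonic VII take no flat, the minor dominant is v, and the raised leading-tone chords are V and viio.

V/V

Stacked in thirds the chord is B#-D##-F##: a major triad on B#.
B# is not a diatonic chord root with this quality in A# minor, but it lies a perfect fifth above E# (V), so the chord functions as an applied dominant of V.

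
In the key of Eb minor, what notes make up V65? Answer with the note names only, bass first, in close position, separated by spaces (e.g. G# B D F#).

In Eb minor, the fifth degree is Bb. The dominant is major (leading tone raised), so V is a dominant seventh chord.
Stacking thirds from Bb gives Bb-D-F-Ab.
With the 65 figure the chord is in first inversion; from the bass D upward in close position it reads D-F-Ab-Bb.

D F Ab Bb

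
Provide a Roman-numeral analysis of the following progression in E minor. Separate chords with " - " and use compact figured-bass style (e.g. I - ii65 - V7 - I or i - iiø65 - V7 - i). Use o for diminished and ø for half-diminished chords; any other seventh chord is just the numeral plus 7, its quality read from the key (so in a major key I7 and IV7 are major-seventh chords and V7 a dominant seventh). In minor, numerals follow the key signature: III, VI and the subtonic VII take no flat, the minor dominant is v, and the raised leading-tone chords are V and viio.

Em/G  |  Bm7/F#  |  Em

i6 - v43 - i

Em/G: root E is the tonic; minor triad there is i6.
Bm7/F#: root B is the dominant; minor seventh chord there is v43.
Em: root E is the tonic; minor triad there is i.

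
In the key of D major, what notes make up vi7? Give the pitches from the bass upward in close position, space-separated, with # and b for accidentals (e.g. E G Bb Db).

B D F# A

The numeral's case and figure indicate a minor seventh chord. In D major its root, the sixth degree, is B.
Stacking thirds from B gives B-D-F#-A.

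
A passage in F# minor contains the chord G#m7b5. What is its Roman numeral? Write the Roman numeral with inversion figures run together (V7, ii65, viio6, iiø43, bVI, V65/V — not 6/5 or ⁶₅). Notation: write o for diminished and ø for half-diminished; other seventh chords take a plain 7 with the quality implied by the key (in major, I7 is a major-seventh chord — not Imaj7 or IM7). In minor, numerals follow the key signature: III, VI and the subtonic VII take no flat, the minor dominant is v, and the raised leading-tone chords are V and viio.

The pitches G#-B-D-F# form a half-diminished seventh chord rooted on G#.
G# is scale degree 2 in F# minor, and a half-diminished seventh chord on that degree is written iiø7.

iiø7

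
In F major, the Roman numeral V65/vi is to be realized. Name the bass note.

C#

The applied chord V65/vi is rooted on A: A-C#-E-G.
The figure 65 means first inversion — the third is in the bass.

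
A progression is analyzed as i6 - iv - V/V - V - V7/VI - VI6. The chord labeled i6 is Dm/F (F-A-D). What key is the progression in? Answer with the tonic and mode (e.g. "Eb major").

i6 is given as F-A-D — a minor triad with root D.
If D is scale degree 1 and the mode makes that degree carry a minor triad, the tonic is D and the mode is minor.

D minor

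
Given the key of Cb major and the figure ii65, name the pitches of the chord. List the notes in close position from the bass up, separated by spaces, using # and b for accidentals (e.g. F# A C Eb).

Fb Ab Cb Db

The numeral's case and figure indicate a minor seventh chord. In Cb major its root, the supertonic, is Db.
Stacking thirds from Db gives Db-Fb-Ab-Cb.
With the 65 figure the chord is in first inversion; from the bass Fb upward in close position it reads Fb-Ab-Cb-Db.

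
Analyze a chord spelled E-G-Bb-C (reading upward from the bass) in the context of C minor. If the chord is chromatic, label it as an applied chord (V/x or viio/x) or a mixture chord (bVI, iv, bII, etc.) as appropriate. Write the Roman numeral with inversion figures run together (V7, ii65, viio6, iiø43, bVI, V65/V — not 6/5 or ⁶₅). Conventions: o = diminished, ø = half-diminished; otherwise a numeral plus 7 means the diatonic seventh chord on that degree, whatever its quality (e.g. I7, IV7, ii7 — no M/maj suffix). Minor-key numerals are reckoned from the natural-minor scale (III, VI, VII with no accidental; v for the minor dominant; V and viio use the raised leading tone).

The pitches C-E-G-Bb form a dominant seventh chord rooted on C.
C is not a diatonic chord root with this quality in C minor, but it lies a perfect fifth above F (iv), so the chord functions as an applied dominant of iv.
With E in the bass the chord is in first inversion, so the figured bass is 65.

V65/iv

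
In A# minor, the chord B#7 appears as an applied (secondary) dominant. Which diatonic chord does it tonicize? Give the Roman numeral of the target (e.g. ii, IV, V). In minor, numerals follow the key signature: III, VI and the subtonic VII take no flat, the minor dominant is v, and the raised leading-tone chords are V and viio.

V

The chord is a dominant seventh chord on B#.
A dominant resolves down a perfect fifth: B# → E#. In A# minor, E# is scale degree 5, i.e. V.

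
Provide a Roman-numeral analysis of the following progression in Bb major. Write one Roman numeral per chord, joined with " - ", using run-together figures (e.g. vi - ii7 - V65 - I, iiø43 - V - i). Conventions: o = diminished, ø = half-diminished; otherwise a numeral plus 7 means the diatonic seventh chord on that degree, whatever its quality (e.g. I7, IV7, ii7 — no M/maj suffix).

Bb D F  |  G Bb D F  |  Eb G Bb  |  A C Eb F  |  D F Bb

I - vi7 - IV - V65 - I6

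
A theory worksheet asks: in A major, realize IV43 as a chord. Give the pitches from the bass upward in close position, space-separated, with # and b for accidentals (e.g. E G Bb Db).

A C# D F#

The numeral's case and figure indicate a major seventh chord. In A major its root, the fourth degree, is D.
Stacking thirds from D gives D-F#-A-C#.
The figured bass 43 indicates second inversion, placing the fifth (A) in the bass: A-C#-D-F#.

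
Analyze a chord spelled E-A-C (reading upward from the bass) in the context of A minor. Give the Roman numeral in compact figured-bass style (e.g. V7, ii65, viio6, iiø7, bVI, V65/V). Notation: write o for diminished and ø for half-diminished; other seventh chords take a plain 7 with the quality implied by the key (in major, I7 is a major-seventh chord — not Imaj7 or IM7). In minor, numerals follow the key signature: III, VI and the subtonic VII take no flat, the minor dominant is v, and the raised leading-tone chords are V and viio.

i64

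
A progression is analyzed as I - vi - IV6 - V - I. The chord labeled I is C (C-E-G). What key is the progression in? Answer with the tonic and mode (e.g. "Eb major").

C major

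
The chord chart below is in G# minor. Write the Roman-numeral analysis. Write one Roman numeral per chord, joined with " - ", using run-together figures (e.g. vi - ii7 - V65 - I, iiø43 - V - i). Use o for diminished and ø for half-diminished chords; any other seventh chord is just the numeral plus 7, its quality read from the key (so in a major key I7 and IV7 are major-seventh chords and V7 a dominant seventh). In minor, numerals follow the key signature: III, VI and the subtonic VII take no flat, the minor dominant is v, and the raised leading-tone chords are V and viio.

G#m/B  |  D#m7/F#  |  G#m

G#m/B has root G#, degree 1 in G# minor, so i6.
D#m7/F# has root D#, degree 5 in G# minor, so v65.
G#m has root G#, degree 1 in G# minor, so i.

i6 - v65 - i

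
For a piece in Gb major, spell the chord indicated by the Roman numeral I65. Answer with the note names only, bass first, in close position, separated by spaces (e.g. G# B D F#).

Bb Db F Gb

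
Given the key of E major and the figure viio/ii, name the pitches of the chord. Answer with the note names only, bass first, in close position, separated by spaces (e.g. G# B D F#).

viio/ii is a secondary leading-tone chord. The target ii is F# in E major; the applied chord is rooted a semitone below, on E#.
Building a diminished triad on E# gives E#-G#-B.

E# G# B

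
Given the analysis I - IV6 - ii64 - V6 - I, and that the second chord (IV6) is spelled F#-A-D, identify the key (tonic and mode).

A major

IV6 is given as F#-A-D — a major triad with root D.
IV6 on D implies D is the subdominant; that puts the tonic at A, and the uppercase numeral fits major mode.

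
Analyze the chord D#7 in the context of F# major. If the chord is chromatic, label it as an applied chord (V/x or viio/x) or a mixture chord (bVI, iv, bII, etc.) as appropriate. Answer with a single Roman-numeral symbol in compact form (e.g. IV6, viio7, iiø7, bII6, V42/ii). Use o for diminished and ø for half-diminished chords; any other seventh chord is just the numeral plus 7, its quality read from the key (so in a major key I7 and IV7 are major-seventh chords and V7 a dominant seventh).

V7/ii

The pitches D#-F##-A#-C# form a dominant seventh chord rooted on D#.
D# is not a diatonic chord root with this quality in F# major, but it lies a perfect fifth above G# (ii), so the chord functions as an applied dominant of ii.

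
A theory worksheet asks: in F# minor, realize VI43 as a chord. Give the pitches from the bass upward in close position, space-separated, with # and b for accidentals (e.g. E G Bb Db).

A C# D F#

In F# minor, the submediant is D, and the diatonic chord built there is a major seventh chord.
Stacking thirds from D gives D-F#-A-C#.
With the 43 figure the chord is in second inversion; from the bass A upward in close position it reads A-C#-D-F#.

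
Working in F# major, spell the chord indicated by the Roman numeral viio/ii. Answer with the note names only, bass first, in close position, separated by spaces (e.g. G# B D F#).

F## A# C#

viio/ii is a secondary leading-tone chord. The target ii is G# in F# major; the applied chord is rooted a semitone below, on F##.
Building a diminished triad on F## gives F##-A#-C#.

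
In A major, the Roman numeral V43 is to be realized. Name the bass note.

V in A major has root E; the chord is E-G#-B-D.
The figure 43 means second inversion — the fifth is in the bass.

B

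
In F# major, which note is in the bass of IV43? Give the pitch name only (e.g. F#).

F#

IV in F# major has root B; the chord is B-D#-F#-A#.
The figure 43 means second inversion — the fifth is in the bass.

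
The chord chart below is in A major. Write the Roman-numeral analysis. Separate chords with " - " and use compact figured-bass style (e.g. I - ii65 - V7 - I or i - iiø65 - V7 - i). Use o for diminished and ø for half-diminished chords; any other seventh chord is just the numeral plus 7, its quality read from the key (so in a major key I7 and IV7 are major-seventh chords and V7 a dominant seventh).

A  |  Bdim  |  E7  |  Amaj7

I - iio - V7 - I7

A: root A is the tonic; major triad there is I.
Bdim: B with this quality isn't in the key; it's iio, borrowed from the parallel minor.
E7 has root E, degree 5 in A major, so V7.
Amaj7 has root A, degree 1 in A major, so I7.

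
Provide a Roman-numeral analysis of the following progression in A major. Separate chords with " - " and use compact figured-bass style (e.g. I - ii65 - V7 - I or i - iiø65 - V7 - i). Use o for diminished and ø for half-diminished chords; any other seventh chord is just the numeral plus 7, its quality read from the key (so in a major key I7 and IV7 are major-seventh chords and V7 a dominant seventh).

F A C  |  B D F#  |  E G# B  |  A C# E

bVI - ii - V - I

F-A-C is non-diatonic — bVI, a mixture chord from A minor.
B-D-F#: minor triad on B = scale degree 2 → ii.
E-G#-B has root E, degree 5 in A major, so V.
A-C#-E: root A is the tonic; major triad there is I.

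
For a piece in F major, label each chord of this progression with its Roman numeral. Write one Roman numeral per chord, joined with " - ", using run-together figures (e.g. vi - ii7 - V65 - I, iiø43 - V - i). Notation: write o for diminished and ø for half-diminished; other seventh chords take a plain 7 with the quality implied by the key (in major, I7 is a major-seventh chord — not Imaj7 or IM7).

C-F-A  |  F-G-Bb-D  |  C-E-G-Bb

I64 - ii42 - V7

C-F-A has root F, degree 1 in F major, so I64.
F-G-Bb-D: minor seventh chord on G = scale degree 2 → ii42.
C-E-G-Bb: root C is the dominant; dominant seventh chord there is V7.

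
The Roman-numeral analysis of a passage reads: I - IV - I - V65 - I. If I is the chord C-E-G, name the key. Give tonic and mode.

The chord C is a major triad rooted on C; its label is I.
If C is scale degree 1 and the mode makes that degree carry a major triad, the tonic is C and the mode is major.

C major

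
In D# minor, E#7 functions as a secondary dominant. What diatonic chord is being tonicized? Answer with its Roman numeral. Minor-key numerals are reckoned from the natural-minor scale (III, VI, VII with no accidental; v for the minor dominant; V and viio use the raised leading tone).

The chord is a dominant seventh chord on E#.
A dominant resolves down a perfect fifth: E# → A#. In D# minor, A# is scale degree 5, i.e. V.

V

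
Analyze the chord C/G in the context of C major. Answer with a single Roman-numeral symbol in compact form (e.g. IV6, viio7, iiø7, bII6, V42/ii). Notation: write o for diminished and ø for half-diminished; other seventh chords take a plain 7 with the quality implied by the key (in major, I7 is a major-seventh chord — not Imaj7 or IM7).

I64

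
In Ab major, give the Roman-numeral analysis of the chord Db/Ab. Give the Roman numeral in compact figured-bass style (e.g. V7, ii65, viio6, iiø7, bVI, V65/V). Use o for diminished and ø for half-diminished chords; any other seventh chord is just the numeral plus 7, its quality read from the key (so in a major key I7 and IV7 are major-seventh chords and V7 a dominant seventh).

IV64

The pitches Db-F-Ab form a major triad rooted on Db.
Db is scale degree 4 in Ab major, and a major triad on that degree is written IV.
With Ab in the bass the chord is in second inversion, so the figured bass is 64.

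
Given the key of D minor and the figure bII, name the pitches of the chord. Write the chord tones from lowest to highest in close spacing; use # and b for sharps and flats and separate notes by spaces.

bII is the Neapolitan chord — a major triad on the lowered second degree. In D minor that root is Eb.
So the chord is Eb-G-Bb.

Eb G Bb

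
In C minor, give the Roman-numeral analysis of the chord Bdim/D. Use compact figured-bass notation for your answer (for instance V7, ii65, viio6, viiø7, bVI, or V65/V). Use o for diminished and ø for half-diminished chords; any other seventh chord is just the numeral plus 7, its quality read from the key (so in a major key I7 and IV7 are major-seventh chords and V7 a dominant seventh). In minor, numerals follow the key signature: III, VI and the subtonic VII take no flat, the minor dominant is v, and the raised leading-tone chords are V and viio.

Stacked in thirds the chord is B-D-F: a diminished triad on B.
B is scale degree 7 in C minor, and a diminished triad on that degree is written viio.
With D in the bass the chord is in first inversion, so the figured bass is 6.

viio6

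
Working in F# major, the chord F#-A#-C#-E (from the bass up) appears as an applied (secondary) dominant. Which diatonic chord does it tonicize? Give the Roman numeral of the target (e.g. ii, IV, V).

IV

The chord is a dominant seventh chord on F#.
A dominant resolves down a perfect fifth: F# → B. In F# major, B is scale degree 4, i.e. IV.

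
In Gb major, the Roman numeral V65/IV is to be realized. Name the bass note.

Bb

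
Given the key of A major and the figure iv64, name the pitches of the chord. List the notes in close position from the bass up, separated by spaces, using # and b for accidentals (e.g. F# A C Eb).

A D F

Scale degree 4 in A major is D; here the chord built on it is altered to a minor triad. iv64 is the minor subdominant, borrowed from the parallel minor.
So the chord is D-F-A.
With the 64 figure the chord is in second inversion; from the bass A upward in close position it reads A-D-F.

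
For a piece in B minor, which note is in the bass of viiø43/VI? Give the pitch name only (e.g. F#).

C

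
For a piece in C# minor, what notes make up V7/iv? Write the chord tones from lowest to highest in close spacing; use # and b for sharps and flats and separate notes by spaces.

C# E# G# B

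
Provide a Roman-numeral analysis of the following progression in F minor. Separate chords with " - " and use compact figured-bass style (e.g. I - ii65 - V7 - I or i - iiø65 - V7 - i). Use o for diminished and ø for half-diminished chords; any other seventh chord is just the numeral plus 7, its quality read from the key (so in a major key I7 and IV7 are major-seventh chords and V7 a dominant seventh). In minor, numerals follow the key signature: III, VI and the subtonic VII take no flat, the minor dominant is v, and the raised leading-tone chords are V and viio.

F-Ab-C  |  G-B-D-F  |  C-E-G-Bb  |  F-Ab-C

F-Ab-C: minor triad on F = scale degree 1 → i.
G-B-D-F is the secondary dominant of V (dominant seventh chord on G): V7/V.
C-E-G-Bb: root C is the dominant; dominant seventh chord there is V7.
F-Ab-C: root F is the tonic; minor triad there is i.

i - V7/V - V7 - i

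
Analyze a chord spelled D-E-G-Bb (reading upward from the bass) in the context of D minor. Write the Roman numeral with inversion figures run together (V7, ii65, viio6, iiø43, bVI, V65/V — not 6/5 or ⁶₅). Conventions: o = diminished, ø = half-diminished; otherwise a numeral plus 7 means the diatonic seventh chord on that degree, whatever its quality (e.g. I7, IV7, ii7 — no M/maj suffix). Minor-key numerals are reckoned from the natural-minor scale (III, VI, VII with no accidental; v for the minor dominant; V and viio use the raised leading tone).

Stacked in thirds the chord is E-G-Bb-D: a half-diminished seventh chord on E.
In D minor, E is the supertonic; the diatonic half-diminished seventh chord there is iiø7.
With D in the bass the chord is in third inversion, so the figured bass is 42.

iiø42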